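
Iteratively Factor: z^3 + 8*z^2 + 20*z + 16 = (z + 4)*(z^2 + 4*z + 4) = (z + 2)*(z + 4)*(z + 2)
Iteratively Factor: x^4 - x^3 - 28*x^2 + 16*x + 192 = (x - 4)*(x^3 + 3*x^2 - 16*x - 48) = (x - 4)*(x + 4)*(x^2 - x - 12) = (x - 4)^2*(x + 4)*(x + 3)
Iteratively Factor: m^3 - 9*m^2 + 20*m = (m)*(m^2 - 9*m + 20) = m*(m - 5)*(m - 4)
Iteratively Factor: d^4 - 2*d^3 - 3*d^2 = (d)*(d^3 - 2*d^2 - 3*d) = d^2*(d^2 - 2*d - 3) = d^2*(d + 1)*(d - 3)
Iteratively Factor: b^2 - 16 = (b + 4)*(b - 4)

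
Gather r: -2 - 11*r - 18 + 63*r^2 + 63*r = 63*r^2 + 52*r - 20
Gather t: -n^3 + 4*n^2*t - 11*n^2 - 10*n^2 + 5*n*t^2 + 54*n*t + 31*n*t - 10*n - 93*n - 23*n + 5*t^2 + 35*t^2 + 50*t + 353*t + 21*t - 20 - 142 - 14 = -n^3 - 21*n^2 - 126*n + t^2*(5*n + 40) + t*(4*n^2 + 85*n + 424) - 176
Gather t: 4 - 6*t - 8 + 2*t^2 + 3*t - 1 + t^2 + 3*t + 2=3*t^2 - 3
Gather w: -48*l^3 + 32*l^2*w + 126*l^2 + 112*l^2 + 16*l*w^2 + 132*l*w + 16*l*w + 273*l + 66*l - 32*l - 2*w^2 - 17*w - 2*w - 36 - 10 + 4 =-48*l^3 + 238*l^2 + 307*l + w^2*(16*l - 2) + w*(32*l^2 + 148*l - 19) - 42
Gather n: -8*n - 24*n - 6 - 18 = -32*n - 24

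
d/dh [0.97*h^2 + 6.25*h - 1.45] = 1.94*h + 6.25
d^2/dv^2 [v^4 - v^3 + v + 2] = 6*v*(2*v - 1)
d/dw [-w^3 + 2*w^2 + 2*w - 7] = -3*w^2 + 4*w + 2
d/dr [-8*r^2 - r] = -16*r - 1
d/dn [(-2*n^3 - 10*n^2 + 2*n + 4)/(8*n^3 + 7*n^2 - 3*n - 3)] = 2*(33*n^4 - 10*n^3 - 31*n^2 + 2*n + 3)/(64*n^6 + 112*n^5 + n^4 - 90*n^3 - 33*n^2 + 18*n + 9)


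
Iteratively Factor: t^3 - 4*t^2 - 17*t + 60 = (t - 3)*(t^2 - t - 20) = (t - 3)*(t + 4)*(t - 5)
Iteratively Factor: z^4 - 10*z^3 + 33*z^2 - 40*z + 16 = (z - 4)*(z^3 - 6*z^2 + 9*z - 4) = (z - 4)*(z - 1)*(z^2 - 5*z + 4) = (z - 4)^2*(z - 1)*(z - 1)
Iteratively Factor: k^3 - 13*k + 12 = (k - 3)*(k^2 + 3*k - 4) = (k - 3)*(k + 4)*(k - 1)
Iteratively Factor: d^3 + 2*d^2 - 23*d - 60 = (d + 3)*(d^2 - d - 20) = (d + 3)*(d + 4)*(d - 5)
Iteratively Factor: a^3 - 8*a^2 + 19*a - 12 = (a - 3)*(a^2 - 5*a + 4) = (a - 4)*(a - 3)*(a - 1)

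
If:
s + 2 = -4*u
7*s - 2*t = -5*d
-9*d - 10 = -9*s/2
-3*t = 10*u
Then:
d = -230/423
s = 160/141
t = 1105/423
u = -221/282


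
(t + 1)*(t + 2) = t^2 + 3*t + 2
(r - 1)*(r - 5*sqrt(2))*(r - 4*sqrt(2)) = r^3 - 9*sqrt(2)*r^2 - r^2 + 9*sqrt(2)*r + 40*r - 40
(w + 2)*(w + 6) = w^2 + 8*w + 12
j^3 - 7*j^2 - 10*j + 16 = (j - 8)*(j - 1)*(j + 2)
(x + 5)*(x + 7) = x^2 + 12*x + 35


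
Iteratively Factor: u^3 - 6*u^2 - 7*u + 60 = (u - 4)*(u^2 - 2*u - 15) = (u - 5)*(u - 4)*(u + 3)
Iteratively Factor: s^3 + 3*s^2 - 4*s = (s + 4)*(s^2 - s) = (s - 1)*(s + 4)*(s)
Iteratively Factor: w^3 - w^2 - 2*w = (w)*(w^2 - w - 2) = w*(w - 2)*(w + 1)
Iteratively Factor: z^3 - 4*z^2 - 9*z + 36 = (z - 3)*(z^2 - z - 12) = (z - 4)*(z - 3)*(z + 3)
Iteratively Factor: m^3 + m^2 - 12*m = (m + 4)*(m^2 - 3*m) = m*(m + 4)*(m - 3)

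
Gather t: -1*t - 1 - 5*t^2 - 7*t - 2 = -5*t^2 - 8*t - 3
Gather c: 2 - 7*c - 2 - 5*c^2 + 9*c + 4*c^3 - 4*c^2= 4*c^3 - 9*c^2 + 2*c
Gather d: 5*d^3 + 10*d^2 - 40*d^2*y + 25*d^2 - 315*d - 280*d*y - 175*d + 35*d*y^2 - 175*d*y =5*d^3 + d^2*(35 - 40*y) + d*(35*y^2 - 455*y - 490)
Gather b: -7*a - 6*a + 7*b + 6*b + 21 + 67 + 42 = -13*a + 13*b + 130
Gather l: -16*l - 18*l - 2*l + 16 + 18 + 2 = 36 - 36*l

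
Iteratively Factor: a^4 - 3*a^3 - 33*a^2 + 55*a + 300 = (a + 3)*(a^3 - 6*a^2 - 15*a + 100) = (a - 5)*(a + 3)*(a^2 - a - 20) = (a - 5)*(a + 3)*(a + 4)*(a - 5)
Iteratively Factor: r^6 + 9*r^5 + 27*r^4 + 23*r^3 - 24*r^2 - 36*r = (r + 3)*(r^5 + 6*r^4 + 9*r^3 - 4*r^2 - 12*r) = (r + 2)*(r + 3)*(r^4 + 4*r^3 + r^2 - 6*r) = r*(r + 2)*(r + 3)*(r^3 + 4*r^2 + r - 6) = r*(r + 2)^2*(r + 3)*(r^2 + 2*r - 3) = r*(r + 2)^2*(r + 3)^2*(r - 1)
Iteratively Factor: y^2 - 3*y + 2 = (y - 1)*(y - 2)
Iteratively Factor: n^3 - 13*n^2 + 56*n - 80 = (n - 4)*(n^2 - 9*n + 20) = (n - 5)*(n - 4)*(n - 4)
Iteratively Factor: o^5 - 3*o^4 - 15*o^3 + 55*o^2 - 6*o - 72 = (o - 3)*(o^4 - 15*o^2 + 10*o + 24) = (o - 3)*(o - 2)*(o^3 + 2*o^2 - 11*o - 12) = (o - 3)*(o - 2)*(o + 4)*(o^2 - 2*o - 3) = (o - 3)^2*(o - 2)*(o + 4)*(o + 1)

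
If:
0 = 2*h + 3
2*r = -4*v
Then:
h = -3/2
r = -2*v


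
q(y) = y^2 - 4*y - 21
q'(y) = 2*y - 4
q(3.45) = -22.90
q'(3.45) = 2.90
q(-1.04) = -15.76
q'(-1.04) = -6.08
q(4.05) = -20.80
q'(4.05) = 4.10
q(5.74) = -11.01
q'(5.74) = 7.48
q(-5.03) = 24.42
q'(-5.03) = -14.06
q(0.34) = -22.24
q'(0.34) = -3.32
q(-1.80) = -10.56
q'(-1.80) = -7.60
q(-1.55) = -12.40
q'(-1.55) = -7.10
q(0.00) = -21.00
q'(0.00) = -4.00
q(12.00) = 75.00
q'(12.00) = 20.00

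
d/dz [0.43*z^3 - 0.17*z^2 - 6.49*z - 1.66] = 1.29*z^2 - 0.34*z - 6.49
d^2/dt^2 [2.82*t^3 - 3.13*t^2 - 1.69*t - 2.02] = 16.92*t - 6.26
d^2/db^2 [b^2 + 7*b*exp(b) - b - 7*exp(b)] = 7*b*exp(b) + 7*exp(b) + 2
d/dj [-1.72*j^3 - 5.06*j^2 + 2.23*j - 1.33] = -5.16*j^2 - 10.12*j + 2.23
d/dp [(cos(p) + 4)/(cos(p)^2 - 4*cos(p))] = (sin(p) - 16*sin(p)/cos(p)^2 + 8*tan(p))/(cos(p) - 4)^2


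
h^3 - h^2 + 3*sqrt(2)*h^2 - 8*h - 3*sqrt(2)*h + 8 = (h - 1)*(h - sqrt(2))*(h + 4*sqrt(2))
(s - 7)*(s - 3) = s^2 - 10*s + 21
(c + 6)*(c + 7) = c^2 + 13*c + 42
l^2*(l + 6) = l^3 + 6*l^2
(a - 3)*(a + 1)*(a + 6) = a^3 + 4*a^2 - 15*a - 18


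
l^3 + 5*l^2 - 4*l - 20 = (l - 2)*(l + 2)*(l + 5)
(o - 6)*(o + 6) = o^2 - 36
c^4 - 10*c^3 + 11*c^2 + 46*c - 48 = (c - 8)*(c - 3)*(c - 1)*(c + 2)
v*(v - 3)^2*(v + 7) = v^4 + v^3 - 33*v^2 + 63*v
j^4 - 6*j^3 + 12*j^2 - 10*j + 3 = (j - 3)*(j - 1)^3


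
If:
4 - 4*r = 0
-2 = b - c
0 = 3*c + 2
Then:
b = -8/3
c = -2/3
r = 1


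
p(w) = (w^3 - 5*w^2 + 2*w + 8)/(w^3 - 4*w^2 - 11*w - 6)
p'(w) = (-3*w^2 + 8*w + 11)*(w^3 - 5*w^2 + 2*w + 8)/(w^3 - 4*w^2 - 11*w - 6)^2 + (3*w^2 - 10*w + 2)/(w^3 - 4*w^2 - 11*w - 6) = (w^2 - 28*w + 76)/(w^4 - 10*w^3 + 13*w^2 + 60*w + 36)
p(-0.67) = -5.66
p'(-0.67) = 19.65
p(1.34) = -0.16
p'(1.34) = 0.34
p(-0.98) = -106.31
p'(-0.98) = 5357.12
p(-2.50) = 2.29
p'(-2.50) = 0.94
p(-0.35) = -2.48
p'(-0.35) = 5.04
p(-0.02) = -1.38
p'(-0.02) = 2.20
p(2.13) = 0.02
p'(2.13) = 0.14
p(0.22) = -0.95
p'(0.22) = 1.41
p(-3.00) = 1.94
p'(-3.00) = 0.52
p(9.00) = 1.17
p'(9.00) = -0.11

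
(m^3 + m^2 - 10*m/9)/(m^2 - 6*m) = (m^2 + m - 10/9)/(m - 6)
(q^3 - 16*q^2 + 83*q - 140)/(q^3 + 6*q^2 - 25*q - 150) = (q^2 - 11*q + 28)/(q^2 + 11*q + 30)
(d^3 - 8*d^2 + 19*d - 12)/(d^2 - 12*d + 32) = (d^2 - 4*d + 3)/(d - 8)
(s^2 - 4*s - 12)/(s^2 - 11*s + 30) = (s + 2)/(s - 5)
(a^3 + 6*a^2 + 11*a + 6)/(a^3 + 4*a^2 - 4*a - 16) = (a^2 + 4*a + 3)/(a^2 + 2*a - 8)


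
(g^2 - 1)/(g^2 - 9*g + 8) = (g + 1)/(g - 8)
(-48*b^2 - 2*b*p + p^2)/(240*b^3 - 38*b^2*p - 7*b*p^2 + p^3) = 1/(-5*b + p)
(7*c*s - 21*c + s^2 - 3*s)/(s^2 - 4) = (7*c*s - 21*c + s^2 - 3*s)/(s^2 - 4)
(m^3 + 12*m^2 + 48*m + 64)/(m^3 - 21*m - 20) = (m^2 + 8*m + 16)/(m^2 - 4*m - 5)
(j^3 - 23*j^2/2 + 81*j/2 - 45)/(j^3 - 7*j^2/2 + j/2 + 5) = (j^2 - 9*j + 18)/(j^2 - j - 2)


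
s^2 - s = s*(s - 1)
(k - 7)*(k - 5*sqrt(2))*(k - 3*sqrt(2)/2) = k^3 - 13*sqrt(2)*k^2/2 - 7*k^2 + 15*k + 91*sqrt(2)*k/2 - 105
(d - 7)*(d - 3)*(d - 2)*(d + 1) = d^4 - 11*d^3 + 29*d^2 - d - 42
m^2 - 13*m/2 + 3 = (m - 6)*(m - 1/2)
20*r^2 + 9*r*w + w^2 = (4*r + w)*(5*r + w)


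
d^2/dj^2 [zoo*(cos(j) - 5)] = zoo*cos(j)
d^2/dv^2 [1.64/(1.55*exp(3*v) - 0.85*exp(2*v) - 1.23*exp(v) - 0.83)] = ((-22.878*exp(2*v) + 5.576*exp(v) + 2.0172)*(-1.55*exp(3*v) + 0.85*exp(2*v) + 1.23*exp(v) + 0.83) - 1.64*(-9.3*exp(2*v) + 3.4*exp(v) + 2.46)*(-4.65*exp(2*v) + 1.7*exp(v) + 1.23)*exp(v))*exp(v)/(-1.55*exp(3*v) + 0.85*exp(2*v) + 1.23*exp(v) + 0.83)^3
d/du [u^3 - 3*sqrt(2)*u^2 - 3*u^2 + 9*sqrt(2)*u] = 3*u^2 - 6*sqrt(2)*u - 6*u + 9*sqrt(2)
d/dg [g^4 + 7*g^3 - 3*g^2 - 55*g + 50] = 4*g^3 + 21*g^2 - 6*g - 55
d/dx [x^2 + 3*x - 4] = 2*x + 3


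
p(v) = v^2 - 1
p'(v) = 2*v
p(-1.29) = 0.66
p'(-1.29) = -2.58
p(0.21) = -0.96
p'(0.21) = 0.42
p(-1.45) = 1.10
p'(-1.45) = -2.90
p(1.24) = 0.54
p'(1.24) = 2.48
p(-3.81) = 13.52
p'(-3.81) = -7.62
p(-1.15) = 0.32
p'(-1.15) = -2.30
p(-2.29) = 4.24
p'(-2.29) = -4.58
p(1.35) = 0.82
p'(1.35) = 2.70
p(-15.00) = 224.00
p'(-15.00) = -30.00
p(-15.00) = 224.00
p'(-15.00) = -30.00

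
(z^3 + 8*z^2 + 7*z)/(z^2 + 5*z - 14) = z*(z + 1)/(z - 2)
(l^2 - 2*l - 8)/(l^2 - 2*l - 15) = (-l^2 + 2*l + 8)/(-l^2 + 2*l + 15)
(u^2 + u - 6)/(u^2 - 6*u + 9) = (u^2 + u - 6)/(u^2 - 6*u + 9)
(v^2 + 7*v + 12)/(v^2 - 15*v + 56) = (v^2 + 7*v + 12)/(v^2 - 15*v + 56)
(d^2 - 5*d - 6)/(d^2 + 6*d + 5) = (d - 6)/(d + 5)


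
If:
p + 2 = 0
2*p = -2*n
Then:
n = 2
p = -2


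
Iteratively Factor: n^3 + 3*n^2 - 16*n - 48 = (n + 4)*(n^2 - n - 12) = (n - 4)*(n + 4)*(n + 3)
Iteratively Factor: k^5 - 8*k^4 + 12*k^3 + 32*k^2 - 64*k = (k - 2)*(k^4 - 6*k^3 + 32*k) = (k - 2)*(k + 2)*(k^3 - 8*k^2 + 16*k) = (k - 4)*(k - 2)*(k + 2)*(k^2 - 4*k) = (k - 4)^2*(k - 2)*(k + 2)*(k)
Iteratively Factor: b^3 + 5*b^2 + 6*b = (b)*(b^2 + 5*b + 6) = b*(b + 3)*(b + 2)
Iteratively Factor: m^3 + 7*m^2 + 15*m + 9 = (m + 1)*(m^2 + 6*m + 9) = (m + 1)*(m + 3)*(m + 3)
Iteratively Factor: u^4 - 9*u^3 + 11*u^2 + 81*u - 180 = (u - 4)*(u^3 - 5*u^2 - 9*u + 45) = (u - 5)*(u - 4)*(u^2 - 9) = (u - 5)*(u - 4)*(u - 3)*(u + 3)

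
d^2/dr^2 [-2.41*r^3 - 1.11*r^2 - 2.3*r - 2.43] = -14.46*r - 2.22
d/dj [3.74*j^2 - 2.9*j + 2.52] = 7.48*j - 2.9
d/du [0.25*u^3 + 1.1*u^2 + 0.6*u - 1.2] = 0.75*u^2 + 2.2*u + 0.6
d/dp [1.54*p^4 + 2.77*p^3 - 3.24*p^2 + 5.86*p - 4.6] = 6.16*p^3 + 8.31*p^2 - 6.48*p + 5.86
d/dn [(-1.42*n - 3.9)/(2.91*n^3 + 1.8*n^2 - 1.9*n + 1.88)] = (8.2644*n^3 + 36.603*n^2 + 14.04*n - 10.0796)/(8.4681*n^6 + 10.476*n^5 - 7.818*n^4 + 4.1016*n^3 + 10.378*n^2 - 7.144*n + 3.5344)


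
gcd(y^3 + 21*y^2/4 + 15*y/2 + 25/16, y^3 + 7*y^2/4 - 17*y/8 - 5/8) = y^2 + 11*y/4 + 5/8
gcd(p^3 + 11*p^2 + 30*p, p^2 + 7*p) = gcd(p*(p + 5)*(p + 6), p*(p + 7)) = p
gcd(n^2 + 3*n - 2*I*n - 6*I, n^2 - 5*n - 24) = n + 3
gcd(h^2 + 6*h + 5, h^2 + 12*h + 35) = h + 5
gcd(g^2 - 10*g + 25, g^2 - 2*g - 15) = g - 5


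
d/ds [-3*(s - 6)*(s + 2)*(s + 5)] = -9*s^2 - 6*s + 96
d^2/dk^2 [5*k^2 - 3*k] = 10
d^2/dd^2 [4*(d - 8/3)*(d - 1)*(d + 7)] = 24*d + 80/3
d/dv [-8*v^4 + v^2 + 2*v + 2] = -32*v^3 + 2*v + 2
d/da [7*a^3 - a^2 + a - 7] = 21*a^2 - 2*a + 1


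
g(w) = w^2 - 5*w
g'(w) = 2*w - 5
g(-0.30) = 1.59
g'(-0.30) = -5.60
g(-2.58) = 19.56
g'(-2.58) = -10.16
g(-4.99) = 49.85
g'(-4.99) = -14.98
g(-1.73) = 11.64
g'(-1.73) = -8.46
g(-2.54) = 19.15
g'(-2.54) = -10.08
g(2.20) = -6.16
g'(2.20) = -0.60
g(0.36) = -1.67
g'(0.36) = -4.28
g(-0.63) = 3.55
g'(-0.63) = -6.26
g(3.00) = -6.00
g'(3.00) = 1.00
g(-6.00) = 66.00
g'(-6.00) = -17.00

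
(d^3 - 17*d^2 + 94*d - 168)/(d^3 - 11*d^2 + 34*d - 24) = (d - 7)/(d - 1)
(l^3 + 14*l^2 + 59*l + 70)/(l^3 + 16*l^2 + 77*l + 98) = (l + 5)/(l + 7)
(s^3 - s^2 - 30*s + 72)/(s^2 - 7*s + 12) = s + 6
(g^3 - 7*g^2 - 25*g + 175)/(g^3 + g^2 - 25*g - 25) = (g - 7)/(g + 1)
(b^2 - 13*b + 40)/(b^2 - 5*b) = (b - 8)/b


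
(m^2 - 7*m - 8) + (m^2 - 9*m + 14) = 2*m^2 - 16*m + 6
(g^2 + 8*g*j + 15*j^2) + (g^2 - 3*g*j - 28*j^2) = 2*g^2 + 5*g*j - 13*j^2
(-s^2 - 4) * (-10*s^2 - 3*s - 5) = 10*s^4 + 3*s^3 + 45*s^2 + 12*s + 20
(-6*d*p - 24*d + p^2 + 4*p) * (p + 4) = -6*d*p^2 - 48*d*p - 96*d + p^3 + 8*p^2 + 16*p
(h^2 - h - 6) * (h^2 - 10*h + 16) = h^4 - 11*h^3 + 20*h^2 + 44*h - 96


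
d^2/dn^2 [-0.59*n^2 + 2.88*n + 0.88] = -1.18000000000000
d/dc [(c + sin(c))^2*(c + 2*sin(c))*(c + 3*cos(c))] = (c + sin(c))*(-(c + sin(c))*(c + 2*sin(c))*(3*sin(c) - 1) + (c + sin(c))*(c + 3*cos(c))*(2*cos(c) + 1) + 2*(c + 2*sin(c))*(c + 3*cos(c))*(cos(c) + 1))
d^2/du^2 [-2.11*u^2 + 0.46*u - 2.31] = -4.22000000000000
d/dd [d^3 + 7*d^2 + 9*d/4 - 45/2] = 3*d^2 + 14*d + 9/4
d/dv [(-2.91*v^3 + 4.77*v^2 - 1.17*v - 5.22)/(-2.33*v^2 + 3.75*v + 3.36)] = (6.7803*v^4 - 21.825*v^3 - 14.1714*v^2 + 7.7292*v + 15.6438)/(5.4289*v^4 - 17.475*v^3 - 1.5951*v^2 + 25.2*v + 11.2896)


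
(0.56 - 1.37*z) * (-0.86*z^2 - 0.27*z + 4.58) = 1.1782*z^3 - 0.1117*z^2 - 6.4258*z + 2.5648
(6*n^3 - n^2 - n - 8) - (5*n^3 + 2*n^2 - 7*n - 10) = n^3 - 3*n^2 + 6*n + 2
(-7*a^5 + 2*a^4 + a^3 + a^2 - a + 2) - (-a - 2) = -7*a^5 + 2*a^4 + a^3 + a^2 + 4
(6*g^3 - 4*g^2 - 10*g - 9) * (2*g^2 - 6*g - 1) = 12*g^5 - 44*g^4 - 2*g^3 + 46*g^2 + 64*g + 9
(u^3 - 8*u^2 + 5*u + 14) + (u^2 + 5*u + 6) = u^3 - 7*u^2 + 10*u + 20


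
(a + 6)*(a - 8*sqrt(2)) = a^2 - 8*sqrt(2)*a + 6*a - 48*sqrt(2)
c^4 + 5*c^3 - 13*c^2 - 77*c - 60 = (c - 4)*(c + 1)*(c + 3)*(c + 5)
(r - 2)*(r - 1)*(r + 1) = r^3 - 2*r^2 - r + 2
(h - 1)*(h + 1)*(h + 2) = h^3 + 2*h^2 - h - 2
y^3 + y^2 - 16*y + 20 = (y - 2)^2*(y + 5)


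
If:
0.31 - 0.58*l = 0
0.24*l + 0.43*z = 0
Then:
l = 0.53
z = -0.30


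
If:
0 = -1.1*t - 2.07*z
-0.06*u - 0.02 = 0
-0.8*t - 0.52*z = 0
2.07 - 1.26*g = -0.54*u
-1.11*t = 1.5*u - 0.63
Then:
No Solution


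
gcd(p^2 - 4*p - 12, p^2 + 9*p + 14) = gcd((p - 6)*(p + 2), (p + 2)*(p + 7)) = p + 2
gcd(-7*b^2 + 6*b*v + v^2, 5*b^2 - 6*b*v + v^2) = -b + v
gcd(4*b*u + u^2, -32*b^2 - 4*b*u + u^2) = 4*b + u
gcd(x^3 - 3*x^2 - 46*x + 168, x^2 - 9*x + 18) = x - 6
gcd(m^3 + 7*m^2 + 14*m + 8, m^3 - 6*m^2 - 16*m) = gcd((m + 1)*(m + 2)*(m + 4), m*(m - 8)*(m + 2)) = m + 2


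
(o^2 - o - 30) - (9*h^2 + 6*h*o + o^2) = -9*h^2 - 6*h*o - o - 30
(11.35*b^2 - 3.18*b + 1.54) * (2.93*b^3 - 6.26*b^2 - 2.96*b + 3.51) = 33.2555*b^5 - 80.3684*b^4 - 9.177*b^3 + 39.6109*b^2 - 15.7202*b + 5.4054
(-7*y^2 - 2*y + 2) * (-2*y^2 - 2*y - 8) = 14*y^4 + 18*y^3 + 56*y^2 + 12*y - 16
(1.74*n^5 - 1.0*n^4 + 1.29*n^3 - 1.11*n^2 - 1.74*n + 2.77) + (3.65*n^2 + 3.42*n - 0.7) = 1.74*n^5 - 1.0*n^4 + 1.29*n^3 + 2.54*n^2 + 1.68*n + 2.07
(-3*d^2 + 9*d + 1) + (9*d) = -3*d^2 + 18*d + 1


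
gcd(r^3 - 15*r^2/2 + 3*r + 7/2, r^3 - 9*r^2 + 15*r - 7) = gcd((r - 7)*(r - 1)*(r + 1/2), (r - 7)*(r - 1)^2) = r^2 - 8*r + 7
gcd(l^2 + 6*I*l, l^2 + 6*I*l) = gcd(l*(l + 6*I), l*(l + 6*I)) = l^2 + 6*I*l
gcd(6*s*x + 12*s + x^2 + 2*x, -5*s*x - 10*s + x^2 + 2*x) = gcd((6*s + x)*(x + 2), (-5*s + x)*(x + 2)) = x + 2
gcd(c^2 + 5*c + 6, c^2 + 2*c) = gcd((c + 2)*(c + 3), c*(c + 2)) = c + 2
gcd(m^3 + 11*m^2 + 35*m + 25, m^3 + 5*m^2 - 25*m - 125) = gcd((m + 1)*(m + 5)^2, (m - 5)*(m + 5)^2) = m^2 + 10*m + 25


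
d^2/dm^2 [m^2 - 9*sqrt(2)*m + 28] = 2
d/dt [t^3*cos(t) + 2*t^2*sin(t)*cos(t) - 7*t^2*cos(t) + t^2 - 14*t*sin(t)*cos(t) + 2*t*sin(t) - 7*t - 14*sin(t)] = -t^3*sin(t) + 7*t^2*sin(t) + 3*t^2*cos(t) + 2*t^2*cos(2*t) + 2*t*sin(2*t) - 12*t*cos(t) - 14*t*cos(2*t) + 2*t + 2*sin(t) - 7*sin(2*t) - 14*cos(t) - 7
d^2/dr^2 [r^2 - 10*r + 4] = 2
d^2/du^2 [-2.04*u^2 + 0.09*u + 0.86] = -4.08000000000000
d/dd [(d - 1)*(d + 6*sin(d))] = d + (d - 1)*(6*cos(d) + 1) + 6*sin(d)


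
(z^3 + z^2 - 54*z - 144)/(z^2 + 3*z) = z - 2 - 48/z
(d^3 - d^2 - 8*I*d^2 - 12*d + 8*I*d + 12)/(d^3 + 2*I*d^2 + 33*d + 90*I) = (d^2 - d*(1 + 2*I) + 2*I)/(d^2 + 8*I*d - 15)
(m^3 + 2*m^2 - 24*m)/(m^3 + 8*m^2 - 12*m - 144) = m/(m + 6)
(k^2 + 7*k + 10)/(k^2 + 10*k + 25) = (k + 2)/(k + 5)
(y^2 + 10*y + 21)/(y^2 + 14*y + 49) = (y + 3)/(y + 7)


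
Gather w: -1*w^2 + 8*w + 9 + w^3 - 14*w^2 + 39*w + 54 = w^3 - 15*w^2 + 47*w + 63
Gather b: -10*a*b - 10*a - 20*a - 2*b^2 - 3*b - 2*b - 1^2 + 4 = -30*a - 2*b^2 + b*(-10*a - 5) + 3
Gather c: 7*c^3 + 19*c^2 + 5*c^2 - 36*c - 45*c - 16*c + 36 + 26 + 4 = 7*c^3 + 24*c^2 - 97*c + 66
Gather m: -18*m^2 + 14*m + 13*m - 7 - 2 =-18*m^2 + 27*m - 9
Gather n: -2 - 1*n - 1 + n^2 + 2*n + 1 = n^2 + n - 2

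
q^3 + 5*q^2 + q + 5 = (q + 5)*(q - I)*(q + I)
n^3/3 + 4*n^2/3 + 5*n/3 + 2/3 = (n/3 + 1/3)*(n + 1)*(n + 2)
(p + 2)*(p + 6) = p^2 + 8*p + 12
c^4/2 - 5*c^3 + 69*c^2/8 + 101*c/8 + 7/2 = (c/2 + 1/4)*(c - 7)*(c - 4)*(c + 1/2)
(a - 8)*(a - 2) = a^2 - 10*a + 16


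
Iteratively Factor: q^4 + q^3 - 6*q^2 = (q)*(q^3 + q^2 - 6*q) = q^2*(q^2 + q - 6) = q^2*(q + 3)*(q - 2)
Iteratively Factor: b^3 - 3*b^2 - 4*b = (b + 1)*(b^2 - 4*b) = (b - 4)*(b + 1)*(b)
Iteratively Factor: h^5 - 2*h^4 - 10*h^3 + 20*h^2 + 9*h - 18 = (h - 1)*(h^4 - h^3 - 11*h^2 + 9*h + 18) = (h - 1)*(h + 1)*(h^3 - 2*h^2 - 9*h + 18) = (h - 1)*(h + 1)*(h + 3)*(h^2 - 5*h + 6) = (h - 3)*(h - 1)*(h + 1)*(h + 3)*(h - 2)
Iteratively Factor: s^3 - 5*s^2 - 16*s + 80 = (s - 4)*(s^2 - s - 20) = (s - 5)*(s - 4)*(s + 4)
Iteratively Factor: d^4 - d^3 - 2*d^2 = (d + 1)*(d^3 - 2*d^2) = d*(d + 1)*(d^2 - 2*d) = d^2*(d + 1)*(d - 2)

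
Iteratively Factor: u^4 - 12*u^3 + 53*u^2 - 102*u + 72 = (u - 2)*(u^3 - 10*u^2 + 33*u - 36) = (u - 4)*(u - 2)*(u^2 - 6*u + 9) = (u - 4)*(u - 3)*(u - 2)*(u - 3)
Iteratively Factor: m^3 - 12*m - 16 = (m + 2)*(m^2 - 2*m - 8) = (m + 2)^2*(m - 4)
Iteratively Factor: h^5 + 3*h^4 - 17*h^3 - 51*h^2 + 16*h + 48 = (h + 1)*(h^4 + 2*h^3 - 19*h^2 - 32*h + 48) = (h - 4)*(h + 1)*(h^3 + 6*h^2 + 5*h - 12) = (h - 4)*(h - 1)*(h + 1)*(h^2 + 7*h + 12) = (h - 4)*(h - 1)*(h + 1)*(h + 3)*(h + 4)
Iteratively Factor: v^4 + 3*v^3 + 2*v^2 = (v + 2)*(v^3 + v^2) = v*(v + 2)*(v^2 + v) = v*(v + 1)*(v + 2)*(v)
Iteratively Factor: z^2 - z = (z)*(z - 1)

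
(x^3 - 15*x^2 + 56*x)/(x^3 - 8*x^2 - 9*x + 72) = x*(x - 7)/(x^2 - 9)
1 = 1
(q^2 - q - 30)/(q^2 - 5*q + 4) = (q^2 - q - 30)/(q^2 - 5*q + 4)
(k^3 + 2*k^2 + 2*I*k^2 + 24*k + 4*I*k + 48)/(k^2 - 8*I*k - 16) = (k^2 + k*(2 + 6*I) + 12*I)/(k - 4*I)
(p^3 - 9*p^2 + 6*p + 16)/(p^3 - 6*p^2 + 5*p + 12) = (p^2 - 10*p + 16)/(p^2 - 7*p + 12)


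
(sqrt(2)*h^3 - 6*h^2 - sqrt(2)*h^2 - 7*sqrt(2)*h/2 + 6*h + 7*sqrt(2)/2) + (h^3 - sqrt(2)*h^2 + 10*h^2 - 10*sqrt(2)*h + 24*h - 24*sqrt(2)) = h^3 + sqrt(2)*h^3 - 2*sqrt(2)*h^2 + 4*h^2 - 27*sqrt(2)*h/2 + 30*h - 41*sqrt(2)/2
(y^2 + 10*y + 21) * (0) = 0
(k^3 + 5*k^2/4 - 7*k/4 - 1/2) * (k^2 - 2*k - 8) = k^5 - 3*k^4/4 - 49*k^3/4 - 7*k^2 + 15*k + 4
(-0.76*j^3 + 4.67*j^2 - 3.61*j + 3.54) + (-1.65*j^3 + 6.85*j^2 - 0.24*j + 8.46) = -2.41*j^3 + 11.52*j^2 - 3.85*j + 12.0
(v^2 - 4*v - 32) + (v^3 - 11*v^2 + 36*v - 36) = v^3 - 10*v^2 + 32*v - 68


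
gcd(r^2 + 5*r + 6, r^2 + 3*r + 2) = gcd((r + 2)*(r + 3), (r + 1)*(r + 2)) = r + 2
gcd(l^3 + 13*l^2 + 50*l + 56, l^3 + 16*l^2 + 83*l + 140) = l^2 + 11*l + 28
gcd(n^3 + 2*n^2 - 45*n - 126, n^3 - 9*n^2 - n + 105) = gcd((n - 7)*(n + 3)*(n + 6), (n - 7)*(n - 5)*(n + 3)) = n^2 - 4*n - 21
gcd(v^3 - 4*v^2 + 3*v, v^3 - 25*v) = v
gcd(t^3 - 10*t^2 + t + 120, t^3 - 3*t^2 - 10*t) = t - 5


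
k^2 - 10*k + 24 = (k - 6)*(k - 4)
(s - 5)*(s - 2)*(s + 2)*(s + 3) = s^4 - 2*s^3 - 19*s^2 + 8*s + 60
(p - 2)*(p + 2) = p^2 - 4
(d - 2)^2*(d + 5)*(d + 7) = d^4 + 8*d^3 - 9*d^2 - 92*d + 140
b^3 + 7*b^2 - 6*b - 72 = (b - 3)*(b + 4)*(b + 6)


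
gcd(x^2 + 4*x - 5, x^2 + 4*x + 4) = 1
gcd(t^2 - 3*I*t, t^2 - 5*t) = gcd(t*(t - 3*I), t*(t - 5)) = t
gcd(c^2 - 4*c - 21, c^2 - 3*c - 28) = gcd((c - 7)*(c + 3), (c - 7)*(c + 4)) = c - 7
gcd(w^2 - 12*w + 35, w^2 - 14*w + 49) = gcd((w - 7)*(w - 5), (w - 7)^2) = w - 7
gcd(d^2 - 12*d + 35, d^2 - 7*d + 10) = d - 5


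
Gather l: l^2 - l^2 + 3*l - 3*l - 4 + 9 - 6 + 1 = 0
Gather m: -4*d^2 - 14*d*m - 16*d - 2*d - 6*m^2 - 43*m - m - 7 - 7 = -4*d^2 - 18*d - 6*m^2 + m*(-14*d - 44) - 14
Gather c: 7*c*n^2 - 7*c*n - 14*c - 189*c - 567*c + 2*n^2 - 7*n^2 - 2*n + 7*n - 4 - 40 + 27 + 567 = c*(7*n^2 - 7*n - 770) - 5*n^2 + 5*n + 550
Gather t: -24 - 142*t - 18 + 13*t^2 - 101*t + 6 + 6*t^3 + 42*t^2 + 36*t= 6*t^3 + 55*t^2 - 207*t - 36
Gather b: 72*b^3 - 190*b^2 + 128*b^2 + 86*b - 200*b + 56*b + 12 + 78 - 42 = 72*b^3 - 62*b^2 - 58*b + 48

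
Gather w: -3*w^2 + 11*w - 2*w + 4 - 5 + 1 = -3*w^2 + 9*w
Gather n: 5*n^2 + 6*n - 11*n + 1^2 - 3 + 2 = 5*n^2 - 5*n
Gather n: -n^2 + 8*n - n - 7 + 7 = -n^2 + 7*n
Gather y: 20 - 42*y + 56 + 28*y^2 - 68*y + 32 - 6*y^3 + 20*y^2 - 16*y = -6*y^3 + 48*y^2 - 126*y + 108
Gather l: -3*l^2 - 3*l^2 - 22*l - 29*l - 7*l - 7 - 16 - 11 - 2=-6*l^2 - 58*l - 36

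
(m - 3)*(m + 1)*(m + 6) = m^3 + 4*m^2 - 15*m - 18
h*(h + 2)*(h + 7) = h^3 + 9*h^2 + 14*h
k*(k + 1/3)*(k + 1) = k^3 + 4*k^2/3 + k/3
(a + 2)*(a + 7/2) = a^2 + 11*a/2 + 7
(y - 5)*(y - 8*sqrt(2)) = y^2 - 8*sqrt(2)*y - 5*y + 40*sqrt(2)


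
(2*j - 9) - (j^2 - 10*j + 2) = -j^2 + 12*j - 11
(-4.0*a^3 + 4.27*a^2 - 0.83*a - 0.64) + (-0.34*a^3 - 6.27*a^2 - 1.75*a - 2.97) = -4.34*a^3 - 2.0*a^2 - 2.58*a - 3.61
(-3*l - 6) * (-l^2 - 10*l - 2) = 3*l^3 + 36*l^2 + 66*l + 12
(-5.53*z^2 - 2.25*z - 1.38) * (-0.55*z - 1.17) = 3.0415*z^3 + 7.7076*z^2 + 3.3915*z + 1.6146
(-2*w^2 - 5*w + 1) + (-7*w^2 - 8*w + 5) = -9*w^2 - 13*w + 6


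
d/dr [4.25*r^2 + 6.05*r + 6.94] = 8.5*r + 6.05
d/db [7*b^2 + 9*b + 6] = 14*b + 9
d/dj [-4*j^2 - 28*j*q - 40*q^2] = -8*j - 28*q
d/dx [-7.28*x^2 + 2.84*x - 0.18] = 2.84 - 14.56*x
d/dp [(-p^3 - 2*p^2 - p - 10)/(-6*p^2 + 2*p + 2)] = (3*p^4 - 2*p^3 - 8*p^2 - 64*p + 9)/(2*(9*p^4 - 6*p^3 - 5*p^2 + 2*p + 1))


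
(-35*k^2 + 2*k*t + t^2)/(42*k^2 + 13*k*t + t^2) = (-5*k + t)/(6*k + t)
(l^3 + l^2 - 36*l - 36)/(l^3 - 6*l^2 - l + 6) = (l + 6)/(l - 1)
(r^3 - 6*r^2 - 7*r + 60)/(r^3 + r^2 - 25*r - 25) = (r^2 - r - 12)/(r^2 + 6*r + 5)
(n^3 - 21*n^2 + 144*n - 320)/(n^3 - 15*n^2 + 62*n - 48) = (n^2 - 13*n + 40)/(n^2 - 7*n + 6)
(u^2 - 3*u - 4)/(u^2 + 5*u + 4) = (u - 4)/(u + 4)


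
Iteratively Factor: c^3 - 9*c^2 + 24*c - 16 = (c - 4)*(c^2 - 5*c + 4) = (c - 4)^2*(c - 1)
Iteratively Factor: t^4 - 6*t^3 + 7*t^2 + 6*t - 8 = (t - 2)*(t^3 - 4*t^2 - t + 4) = (t - 2)*(t + 1)*(t^2 - 5*t + 4) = (t - 4)*(t - 2)*(t + 1)*(t - 1)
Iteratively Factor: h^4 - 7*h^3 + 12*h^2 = (h)*(h^3 - 7*h^2 + 12*h) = h*(h - 3)*(h^2 - 4*h) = h^2*(h - 3)*(h - 4)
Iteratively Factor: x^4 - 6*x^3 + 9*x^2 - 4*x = (x - 1)*(x^3 - 5*x^2 + 4*x) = x*(x - 1)*(x^2 - 5*x + 4) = x*(x - 1)^2*(x - 4)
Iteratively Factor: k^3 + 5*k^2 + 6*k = (k)*(k^2 + 5*k + 6) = k*(k + 3)*(k + 2)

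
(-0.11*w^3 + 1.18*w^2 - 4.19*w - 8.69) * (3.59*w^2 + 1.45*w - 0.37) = -0.3949*w^5 + 4.0767*w^4 - 13.2904*w^3 - 37.7092*w^2 - 11.0502*w + 3.2153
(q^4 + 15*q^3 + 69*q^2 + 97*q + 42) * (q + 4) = q^5 + 19*q^4 + 129*q^3 + 373*q^2 + 430*q + 168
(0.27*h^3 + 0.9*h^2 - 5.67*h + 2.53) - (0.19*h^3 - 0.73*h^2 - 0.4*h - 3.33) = 0.08*h^3 + 1.63*h^2 - 5.27*h + 5.86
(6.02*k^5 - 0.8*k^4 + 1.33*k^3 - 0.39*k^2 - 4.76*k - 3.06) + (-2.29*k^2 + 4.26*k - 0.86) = 6.02*k^5 - 0.8*k^4 + 1.33*k^3 - 2.68*k^2 - 0.5*k - 3.92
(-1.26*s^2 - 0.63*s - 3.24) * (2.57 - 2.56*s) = 3.2256*s^3 - 1.6254*s^2 + 6.6753*s - 8.3268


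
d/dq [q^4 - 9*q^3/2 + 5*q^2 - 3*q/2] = 4*q^3 - 27*q^2/2 + 10*q - 3/2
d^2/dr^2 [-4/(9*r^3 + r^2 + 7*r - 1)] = 8*((27*r + 1)*(9*r^3 + r^2 + 7*r - 1) - (27*r^2 + 2*r + 7)^2)/(9*r^3 + r^2 + 7*r - 1)^3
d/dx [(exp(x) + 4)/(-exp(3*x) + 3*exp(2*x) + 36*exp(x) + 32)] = (2*exp(x) - 7)*exp(x)/(exp(4*x) - 14*exp(3*x) + 33*exp(2*x) + 112*exp(x) + 64)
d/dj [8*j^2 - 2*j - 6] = 16*j - 2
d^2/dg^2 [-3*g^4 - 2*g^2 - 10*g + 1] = -36*g^2 - 4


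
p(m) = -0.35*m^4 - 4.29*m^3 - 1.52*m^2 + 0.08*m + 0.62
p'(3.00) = -162.67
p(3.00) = -157.00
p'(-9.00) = 5.57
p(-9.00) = 707.84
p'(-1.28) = -14.18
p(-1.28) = 6.08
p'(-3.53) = -87.98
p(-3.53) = 115.76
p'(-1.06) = -9.49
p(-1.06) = 3.49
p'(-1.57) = -21.45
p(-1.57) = 11.22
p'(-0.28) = -0.05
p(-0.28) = 0.57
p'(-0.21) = 0.16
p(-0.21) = 0.58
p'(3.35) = -207.17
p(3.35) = -221.53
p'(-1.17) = -11.74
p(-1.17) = 4.66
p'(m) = -1.4*m^3 - 12.87*m^2 - 3.04*m + 0.08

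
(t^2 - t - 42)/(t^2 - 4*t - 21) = (t + 6)/(t + 3)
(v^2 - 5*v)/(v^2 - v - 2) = v*(5 - v)/(-v^2 + v + 2)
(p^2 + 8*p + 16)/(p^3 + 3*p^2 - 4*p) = (p + 4)/(p*(p - 1))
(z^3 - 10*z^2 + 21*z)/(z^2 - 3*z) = z - 7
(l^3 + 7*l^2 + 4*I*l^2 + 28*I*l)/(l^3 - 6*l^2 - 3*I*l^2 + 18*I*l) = (l^2 + l*(7 + 4*I) + 28*I)/(l^2 - 3*l*(2 + I) + 18*I)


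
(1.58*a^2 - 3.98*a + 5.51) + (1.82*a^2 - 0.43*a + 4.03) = 3.4*a^2 - 4.41*a + 9.54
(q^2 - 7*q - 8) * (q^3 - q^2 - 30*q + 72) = q^5 - 8*q^4 - 31*q^3 + 290*q^2 - 264*q - 576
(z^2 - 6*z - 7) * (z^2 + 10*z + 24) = z^4 + 4*z^3 - 43*z^2 - 214*z - 168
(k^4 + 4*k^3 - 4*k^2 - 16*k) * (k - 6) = k^5 - 2*k^4 - 28*k^3 + 8*k^2 + 96*k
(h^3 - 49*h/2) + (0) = h^3 - 49*h/2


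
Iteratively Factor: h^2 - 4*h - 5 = (h - 5)*(h + 1)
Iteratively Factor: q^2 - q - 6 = (q - 3)*(q + 2)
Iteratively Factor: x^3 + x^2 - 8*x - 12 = (x + 2)*(x^2 - x - 6) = (x + 2)^2*(x - 3)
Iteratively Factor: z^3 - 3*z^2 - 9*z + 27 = (z + 3)*(z^2 - 6*z + 9) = (z - 3)*(z + 3)*(z - 3)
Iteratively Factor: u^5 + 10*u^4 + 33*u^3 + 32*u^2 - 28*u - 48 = (u + 3)*(u^4 + 7*u^3 + 12*u^2 - 4*u - 16) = (u + 2)*(u + 3)*(u^3 + 5*u^2 + 2*u - 8) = (u + 2)^2*(u + 3)*(u^2 + 3*u - 4) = (u + 2)^2*(u + 3)*(u + 4)*(u - 1)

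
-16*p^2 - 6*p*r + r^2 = (-8*p + r)*(2*p + r)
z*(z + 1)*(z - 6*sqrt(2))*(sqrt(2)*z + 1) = sqrt(2)*z^4 - 11*z^3 + sqrt(2)*z^3 - 11*z^2 - 6*sqrt(2)*z^2 - 6*sqrt(2)*z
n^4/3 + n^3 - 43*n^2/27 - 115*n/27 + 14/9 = (n/3 + 1)*(n - 2)*(n - 1/3)*(n + 7/3)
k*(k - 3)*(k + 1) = k^3 - 2*k^2 - 3*k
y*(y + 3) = y^2 + 3*y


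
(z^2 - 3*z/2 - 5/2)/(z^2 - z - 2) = (z - 5/2)/(z - 2)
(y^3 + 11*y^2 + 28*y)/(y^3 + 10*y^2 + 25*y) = (y^2 + 11*y + 28)/(y^2 + 10*y + 25)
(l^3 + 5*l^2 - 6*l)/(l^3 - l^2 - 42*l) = (l - 1)/(l - 7)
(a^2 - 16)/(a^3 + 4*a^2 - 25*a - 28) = (a + 4)/(a^2 + 8*a + 7)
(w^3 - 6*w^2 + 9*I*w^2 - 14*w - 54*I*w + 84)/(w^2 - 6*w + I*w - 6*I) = (w^2 + 9*I*w - 14)/(w + I)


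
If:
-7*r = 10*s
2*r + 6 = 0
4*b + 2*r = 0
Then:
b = 3/2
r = -3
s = 21/10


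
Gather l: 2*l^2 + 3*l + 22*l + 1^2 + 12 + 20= 2*l^2 + 25*l + 33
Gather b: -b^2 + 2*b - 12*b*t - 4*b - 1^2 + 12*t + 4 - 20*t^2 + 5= -b^2 + b*(-12*t - 2) - 20*t^2 + 12*t + 8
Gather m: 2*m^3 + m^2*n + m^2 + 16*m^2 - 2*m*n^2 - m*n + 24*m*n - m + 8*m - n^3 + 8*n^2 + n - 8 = 2*m^3 + m^2*(n + 17) + m*(-2*n^2 + 23*n + 7) - n^3 + 8*n^2 + n - 8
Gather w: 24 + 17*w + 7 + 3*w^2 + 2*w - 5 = 3*w^2 + 19*w + 26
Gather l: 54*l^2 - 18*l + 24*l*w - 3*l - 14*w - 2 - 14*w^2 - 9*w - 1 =54*l^2 + l*(24*w - 21) - 14*w^2 - 23*w - 3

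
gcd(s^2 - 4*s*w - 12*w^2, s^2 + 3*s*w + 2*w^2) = s + 2*w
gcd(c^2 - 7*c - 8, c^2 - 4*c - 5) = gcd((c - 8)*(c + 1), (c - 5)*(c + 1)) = c + 1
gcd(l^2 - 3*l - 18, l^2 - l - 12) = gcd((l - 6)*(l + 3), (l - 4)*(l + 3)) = l + 3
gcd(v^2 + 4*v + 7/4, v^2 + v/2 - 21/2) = v + 7/2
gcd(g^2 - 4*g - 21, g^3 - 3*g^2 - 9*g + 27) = g + 3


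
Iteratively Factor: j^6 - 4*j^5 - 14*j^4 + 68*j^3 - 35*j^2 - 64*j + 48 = (j - 3)*(j^5 - j^4 - 17*j^3 + 17*j^2 + 16*j - 16) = (j - 3)*(j + 1)*(j^4 - 2*j^3 - 15*j^2 + 32*j - 16) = (j - 4)*(j - 3)*(j + 1)*(j^3 + 2*j^2 - 7*j + 4) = (j - 4)*(j - 3)*(j - 1)*(j + 1)*(j^2 + 3*j - 4) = (j - 4)*(j - 3)*(j - 1)^2*(j + 1)*(j + 4)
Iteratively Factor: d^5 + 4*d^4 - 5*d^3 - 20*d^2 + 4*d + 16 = (d + 1)*(d^4 + 3*d^3 - 8*d^2 - 12*d + 16) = (d - 2)*(d + 1)*(d^3 + 5*d^2 + 2*d - 8) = (d - 2)*(d - 1)*(d + 1)*(d^2 + 6*d + 8) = (d - 2)*(d - 1)*(d + 1)*(d + 2)*(d + 4)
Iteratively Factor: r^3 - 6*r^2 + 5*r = (r)*(r^2 - 6*r + 5) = r*(r - 5)*(r - 1)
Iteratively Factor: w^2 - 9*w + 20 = (w - 5)*(w - 4)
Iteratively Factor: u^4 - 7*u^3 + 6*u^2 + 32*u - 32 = (u - 4)*(u^3 - 3*u^2 - 6*u + 8) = (u - 4)*(u + 2)*(u^2 - 5*u + 4) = (u - 4)*(u - 1)*(u + 2)*(u - 4)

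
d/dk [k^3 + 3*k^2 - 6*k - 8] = 3*k^2 + 6*k - 6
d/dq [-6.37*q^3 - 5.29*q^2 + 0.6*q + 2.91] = -19.11*q^2 - 10.58*q + 0.6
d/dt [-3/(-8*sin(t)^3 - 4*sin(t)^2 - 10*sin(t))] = 3*(-4*sin(t) + 6*cos(2*t) - 11)*cos(t)/(2*(4*sin(t)^2 + 2*sin(t) + 5)^2*sin(t)^2)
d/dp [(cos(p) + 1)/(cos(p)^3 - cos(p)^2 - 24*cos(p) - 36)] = 2*(-sin(p)^2*cos(p) - sin(p)^2 + 7)*sin(p)/(-cos(p)^3 + cos(p)^2 + 24*cos(p) + 36)^2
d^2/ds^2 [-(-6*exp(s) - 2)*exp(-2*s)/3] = 2*(3*exp(s) + 4)*exp(-2*s)/3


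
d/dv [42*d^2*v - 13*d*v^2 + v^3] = 42*d^2 - 26*d*v + 3*v^2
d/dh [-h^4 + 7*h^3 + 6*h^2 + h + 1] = -4*h^3 + 21*h^2 + 12*h + 1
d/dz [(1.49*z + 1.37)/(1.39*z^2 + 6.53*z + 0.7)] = (2.0711*z^2 + 9.7297*z - (1.49*z + 1.37)*(2.78*z + 6.53) + 1.043)/(1.39*z^2 + 6.53*z + 0.7)^2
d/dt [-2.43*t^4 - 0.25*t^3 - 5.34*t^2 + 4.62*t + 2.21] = -9.72*t^3 - 0.75*t^2 - 10.68*t + 4.62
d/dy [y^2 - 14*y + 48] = 2*y - 14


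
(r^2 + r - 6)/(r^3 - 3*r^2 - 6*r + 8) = (r^2 + r - 6)/(r^3 - 3*r^2 - 6*r + 8)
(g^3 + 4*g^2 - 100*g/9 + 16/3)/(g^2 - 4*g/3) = g + 16/3 - 4/g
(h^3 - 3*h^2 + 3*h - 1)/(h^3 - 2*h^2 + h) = (h - 1)/h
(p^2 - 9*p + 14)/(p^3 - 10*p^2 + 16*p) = (p - 7)/(p*(p - 8))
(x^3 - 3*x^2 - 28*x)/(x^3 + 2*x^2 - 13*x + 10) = x*(x^2 - 3*x - 28)/(x^3 + 2*x^2 - 13*x + 10)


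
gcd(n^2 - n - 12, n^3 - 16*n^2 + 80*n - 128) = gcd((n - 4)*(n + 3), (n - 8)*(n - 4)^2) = n - 4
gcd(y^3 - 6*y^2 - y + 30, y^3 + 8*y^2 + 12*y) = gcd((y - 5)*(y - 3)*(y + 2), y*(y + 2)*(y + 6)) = y + 2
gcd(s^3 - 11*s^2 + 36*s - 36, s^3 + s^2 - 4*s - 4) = s - 2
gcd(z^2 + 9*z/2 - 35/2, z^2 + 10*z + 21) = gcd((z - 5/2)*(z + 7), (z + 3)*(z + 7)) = z + 7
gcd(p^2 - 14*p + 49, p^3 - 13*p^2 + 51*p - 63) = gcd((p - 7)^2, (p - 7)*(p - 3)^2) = p - 7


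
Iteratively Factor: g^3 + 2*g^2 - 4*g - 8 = (g - 2)*(g^2 + 4*g + 4) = (g - 2)*(g + 2)*(g + 2)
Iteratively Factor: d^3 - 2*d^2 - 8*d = (d + 2)*(d^2 - 4*d) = (d - 4)*(d + 2)*(d)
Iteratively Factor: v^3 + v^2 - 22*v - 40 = (v + 2)*(v^2 - v - 20) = (v + 2)*(v + 4)*(v - 5)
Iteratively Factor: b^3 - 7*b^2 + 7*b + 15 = (b + 1)*(b^2 - 8*b + 15) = (b - 3)*(b + 1)*(b - 5)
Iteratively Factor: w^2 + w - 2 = (w - 1)*(w + 2)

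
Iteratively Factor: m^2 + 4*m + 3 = (m + 1)*(m + 3)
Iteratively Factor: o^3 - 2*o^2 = (o)*(o^2 - 2*o) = o*(o - 2)*(o)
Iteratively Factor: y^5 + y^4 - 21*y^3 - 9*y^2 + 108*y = (y + 4)*(y^4 - 3*y^3 - 9*y^2 + 27*y) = y*(y + 4)*(y^3 - 3*y^2 - 9*y + 27) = y*(y - 3)*(y + 4)*(y^2 - 9) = y*(y - 3)*(y + 3)*(y + 4)*(y - 3)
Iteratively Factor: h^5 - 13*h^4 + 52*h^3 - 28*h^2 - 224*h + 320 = (h - 2)*(h^4 - 11*h^3 + 30*h^2 + 32*h - 160) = (h - 5)*(h - 2)*(h^3 - 6*h^2 + 32) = (h - 5)*(h - 2)*(h + 2)*(h^2 - 8*h + 16) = (h - 5)*(h - 4)*(h - 2)*(h + 2)*(h - 4)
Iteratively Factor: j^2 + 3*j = (j)*(j + 3)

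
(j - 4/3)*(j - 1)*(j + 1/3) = j^3 - 2*j^2 + 5*j/9 + 4/9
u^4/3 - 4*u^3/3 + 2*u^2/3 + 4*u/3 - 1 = (u/3 + 1/3)*(u - 3)*(u - 1)^2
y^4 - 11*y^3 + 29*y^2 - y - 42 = (y - 7)*(y - 3)*(y - 2)*(y + 1)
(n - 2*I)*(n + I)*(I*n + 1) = I*n^3 + 2*n^2 + I*n + 2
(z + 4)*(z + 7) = z^2 + 11*z + 28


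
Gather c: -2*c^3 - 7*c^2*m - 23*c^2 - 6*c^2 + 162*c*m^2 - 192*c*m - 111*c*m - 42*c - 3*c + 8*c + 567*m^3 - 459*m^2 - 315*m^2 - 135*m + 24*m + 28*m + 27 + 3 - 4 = -2*c^3 + c^2*(-7*m - 29) + c*(162*m^2 - 303*m - 37) + 567*m^3 - 774*m^2 - 83*m + 26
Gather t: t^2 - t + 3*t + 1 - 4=t^2 + 2*t - 3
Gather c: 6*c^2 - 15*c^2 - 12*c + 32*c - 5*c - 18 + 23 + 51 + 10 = -9*c^2 + 15*c + 66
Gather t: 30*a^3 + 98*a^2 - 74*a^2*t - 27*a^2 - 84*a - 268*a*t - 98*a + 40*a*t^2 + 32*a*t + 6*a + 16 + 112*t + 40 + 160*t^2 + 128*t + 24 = 30*a^3 + 71*a^2 - 176*a + t^2*(40*a + 160) + t*(-74*a^2 - 236*a + 240) + 80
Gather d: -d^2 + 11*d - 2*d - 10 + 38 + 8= -d^2 + 9*d + 36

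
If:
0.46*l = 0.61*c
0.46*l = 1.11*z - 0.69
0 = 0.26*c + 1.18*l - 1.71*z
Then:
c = 1.20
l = 1.59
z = 1.28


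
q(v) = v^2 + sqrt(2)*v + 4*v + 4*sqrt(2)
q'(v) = 2*v + sqrt(2) + 4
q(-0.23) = 4.46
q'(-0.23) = 4.95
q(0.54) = 8.87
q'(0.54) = 6.49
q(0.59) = 9.20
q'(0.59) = 6.59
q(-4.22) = 0.62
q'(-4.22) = -3.03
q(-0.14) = 4.92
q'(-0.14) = 5.13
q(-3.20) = -1.43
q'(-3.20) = -0.99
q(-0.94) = 1.45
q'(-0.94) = 3.53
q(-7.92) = 25.50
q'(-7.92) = -10.43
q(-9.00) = 37.93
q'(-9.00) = -12.59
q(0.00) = 5.66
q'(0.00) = 5.41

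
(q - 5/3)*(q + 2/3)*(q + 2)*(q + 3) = q^4 + 4*q^3 - q^2/9 - 104*q/9 - 20/3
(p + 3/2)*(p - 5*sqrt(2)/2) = p^2 - 5*sqrt(2)*p/2 + 3*p/2 - 15*sqrt(2)/4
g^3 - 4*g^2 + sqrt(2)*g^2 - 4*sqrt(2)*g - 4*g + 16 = (g - 4)*(g - sqrt(2))*(g + 2*sqrt(2))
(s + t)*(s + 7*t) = s^2 + 8*s*t + 7*t^2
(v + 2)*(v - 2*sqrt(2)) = v^2 - 2*sqrt(2)*v + 2*v - 4*sqrt(2)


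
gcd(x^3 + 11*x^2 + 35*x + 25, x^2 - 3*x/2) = 1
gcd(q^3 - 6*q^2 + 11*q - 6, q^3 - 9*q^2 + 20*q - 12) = q^2 - 3*q + 2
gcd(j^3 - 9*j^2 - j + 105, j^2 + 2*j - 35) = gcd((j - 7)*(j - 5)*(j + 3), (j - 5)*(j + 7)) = j - 5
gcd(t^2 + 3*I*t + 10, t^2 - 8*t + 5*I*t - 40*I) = t + 5*I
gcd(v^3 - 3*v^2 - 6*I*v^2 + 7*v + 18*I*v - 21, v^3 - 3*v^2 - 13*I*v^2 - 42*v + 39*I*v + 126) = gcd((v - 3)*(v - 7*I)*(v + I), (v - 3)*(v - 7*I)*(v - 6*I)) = v^2 + v*(-3 - 7*I) + 21*I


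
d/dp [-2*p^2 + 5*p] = 5 - 4*p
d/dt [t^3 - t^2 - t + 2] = 3*t^2 - 2*t - 1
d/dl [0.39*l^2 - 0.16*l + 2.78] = 0.78*l - 0.16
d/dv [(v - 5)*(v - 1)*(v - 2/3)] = 3*v^2 - 40*v/3 + 9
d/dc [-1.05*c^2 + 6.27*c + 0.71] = 6.27 - 2.1*c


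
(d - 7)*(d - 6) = d^2 - 13*d + 42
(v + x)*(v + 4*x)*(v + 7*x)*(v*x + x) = v^4*x + 12*v^3*x^2 + v^3*x + 39*v^2*x^3 + 12*v^2*x^2 + 28*v*x^4 + 39*v*x^3 + 28*x^4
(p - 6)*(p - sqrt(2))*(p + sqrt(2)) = p^3 - 6*p^2 - 2*p + 12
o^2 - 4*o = o*(o - 4)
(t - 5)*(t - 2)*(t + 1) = t^3 - 6*t^2 + 3*t + 10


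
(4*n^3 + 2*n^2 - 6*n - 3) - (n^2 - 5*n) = 4*n^3 + n^2 - n - 3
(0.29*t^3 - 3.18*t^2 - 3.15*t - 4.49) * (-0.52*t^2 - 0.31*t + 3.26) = -0.1508*t^5 + 1.5637*t^4 + 3.5692*t^3 - 7.0555*t^2 - 8.8771*t - 14.6374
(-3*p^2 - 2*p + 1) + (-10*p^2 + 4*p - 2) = -13*p^2 + 2*p - 1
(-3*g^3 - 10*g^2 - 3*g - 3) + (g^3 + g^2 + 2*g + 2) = -2*g^3 - 9*g^2 - g - 1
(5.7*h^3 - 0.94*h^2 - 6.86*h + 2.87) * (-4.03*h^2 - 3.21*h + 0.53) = -22.971*h^5 - 14.5088*h^4 + 33.6842*h^3 + 9.9563*h^2 - 12.8485*h + 1.5211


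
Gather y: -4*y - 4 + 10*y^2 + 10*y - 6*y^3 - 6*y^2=-6*y^3 + 4*y^2 + 6*y - 4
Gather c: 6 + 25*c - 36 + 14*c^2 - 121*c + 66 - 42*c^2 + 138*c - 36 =-28*c^2 + 42*c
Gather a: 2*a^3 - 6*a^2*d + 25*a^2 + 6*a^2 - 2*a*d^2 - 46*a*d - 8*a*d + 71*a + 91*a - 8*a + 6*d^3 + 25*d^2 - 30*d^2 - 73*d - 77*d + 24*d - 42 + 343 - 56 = 2*a^3 + a^2*(31 - 6*d) + a*(-2*d^2 - 54*d + 154) + 6*d^3 - 5*d^2 - 126*d + 245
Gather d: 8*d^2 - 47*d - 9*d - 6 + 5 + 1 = 8*d^2 - 56*d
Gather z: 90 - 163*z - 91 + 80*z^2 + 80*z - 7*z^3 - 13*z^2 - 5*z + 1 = -7*z^3 + 67*z^2 - 88*z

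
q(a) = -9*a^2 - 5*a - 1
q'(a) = -18*a - 5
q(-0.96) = -4.49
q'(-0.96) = 12.28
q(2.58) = -73.81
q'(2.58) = -51.44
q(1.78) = -38.42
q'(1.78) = -37.04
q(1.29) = -22.43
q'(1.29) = -28.22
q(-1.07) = -5.95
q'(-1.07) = 14.26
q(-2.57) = -47.59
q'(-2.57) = 41.26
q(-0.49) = -0.71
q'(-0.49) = 3.82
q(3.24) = -111.68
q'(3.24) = -63.32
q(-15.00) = -1951.00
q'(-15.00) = 265.00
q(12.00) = -1357.00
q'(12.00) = -221.00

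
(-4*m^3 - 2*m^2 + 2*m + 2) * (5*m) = -20*m^4 - 10*m^3 + 10*m^2 + 10*m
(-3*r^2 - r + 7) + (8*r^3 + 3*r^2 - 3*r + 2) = 8*r^3 - 4*r + 9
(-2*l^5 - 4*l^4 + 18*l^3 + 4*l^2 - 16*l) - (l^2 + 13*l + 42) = -2*l^5 - 4*l^4 + 18*l^3 + 3*l^2 - 29*l - 42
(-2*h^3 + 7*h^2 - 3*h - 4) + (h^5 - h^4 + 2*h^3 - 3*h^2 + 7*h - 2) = h^5 - h^4 + 4*h^2 + 4*h - 6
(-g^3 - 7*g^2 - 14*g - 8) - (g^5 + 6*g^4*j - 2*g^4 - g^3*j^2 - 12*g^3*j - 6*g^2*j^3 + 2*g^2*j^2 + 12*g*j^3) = -g^5 - 6*g^4*j + 2*g^4 + g^3*j^2 + 12*g^3*j - g^3 + 6*g^2*j^3 - 2*g^2*j^2 - 7*g^2 - 12*g*j^3 - 14*g - 8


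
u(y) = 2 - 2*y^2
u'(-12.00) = 48.00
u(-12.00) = -286.00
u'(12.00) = -48.00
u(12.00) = -286.00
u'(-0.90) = 3.60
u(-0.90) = 0.38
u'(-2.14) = 8.56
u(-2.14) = -7.16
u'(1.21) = -4.84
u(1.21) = -0.93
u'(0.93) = -3.72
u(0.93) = 0.27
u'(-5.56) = 22.24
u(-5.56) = -59.83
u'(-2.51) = 10.04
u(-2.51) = -10.60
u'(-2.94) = 11.76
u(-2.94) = -15.29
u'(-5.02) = 20.08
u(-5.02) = -48.40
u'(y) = -4*y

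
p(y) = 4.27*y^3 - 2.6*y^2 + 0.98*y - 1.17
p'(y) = 12.81*y^2 - 5.2*y + 0.98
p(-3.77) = -270.62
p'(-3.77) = 202.65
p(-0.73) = -4.93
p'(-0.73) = 11.60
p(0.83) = 0.29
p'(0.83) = 5.49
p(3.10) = 104.09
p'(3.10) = 107.96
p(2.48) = 50.40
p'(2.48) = 66.87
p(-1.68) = -30.40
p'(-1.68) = 45.87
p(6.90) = 1284.54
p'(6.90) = 574.98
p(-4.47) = -438.87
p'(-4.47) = 280.18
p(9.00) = 2909.88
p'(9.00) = 991.79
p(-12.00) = -7765.89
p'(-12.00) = 1908.02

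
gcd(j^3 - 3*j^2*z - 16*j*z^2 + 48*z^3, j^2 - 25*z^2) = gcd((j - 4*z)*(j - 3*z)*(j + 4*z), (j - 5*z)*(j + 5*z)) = 1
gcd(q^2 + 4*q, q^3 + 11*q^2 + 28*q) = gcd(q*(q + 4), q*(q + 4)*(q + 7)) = q^2 + 4*q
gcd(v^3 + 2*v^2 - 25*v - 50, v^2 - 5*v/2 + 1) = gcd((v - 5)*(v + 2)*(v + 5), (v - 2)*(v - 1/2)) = 1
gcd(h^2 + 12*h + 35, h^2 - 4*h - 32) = 1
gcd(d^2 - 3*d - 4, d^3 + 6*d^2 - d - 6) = d + 1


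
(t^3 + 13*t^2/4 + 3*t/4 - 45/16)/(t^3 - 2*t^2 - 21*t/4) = (8*t^2 + 14*t - 15)/(4*t*(2*t - 7))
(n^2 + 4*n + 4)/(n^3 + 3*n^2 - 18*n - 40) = (n + 2)/(n^2 + n - 20)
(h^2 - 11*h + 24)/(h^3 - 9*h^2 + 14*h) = (h^2 - 11*h + 24)/(h*(h^2 - 9*h + 14))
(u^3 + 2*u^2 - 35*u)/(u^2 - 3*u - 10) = u*(u + 7)/(u + 2)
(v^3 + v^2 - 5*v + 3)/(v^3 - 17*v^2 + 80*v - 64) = (v^2 + 2*v - 3)/(v^2 - 16*v + 64)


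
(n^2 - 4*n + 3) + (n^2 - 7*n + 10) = 2*n^2 - 11*n + 13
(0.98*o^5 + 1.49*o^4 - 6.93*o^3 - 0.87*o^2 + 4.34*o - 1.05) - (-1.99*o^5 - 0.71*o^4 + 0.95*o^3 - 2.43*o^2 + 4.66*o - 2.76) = 2.97*o^5 + 2.2*o^4 - 7.88*o^3 + 1.56*o^2 - 0.32*o + 1.71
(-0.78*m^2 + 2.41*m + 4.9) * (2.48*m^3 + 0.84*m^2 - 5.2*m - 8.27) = -1.9344*m^5 + 5.3216*m^4 + 18.2324*m^3 - 1.9654*m^2 - 45.4107*m - 40.523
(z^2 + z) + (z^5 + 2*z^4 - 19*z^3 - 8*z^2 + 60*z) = z^5 + 2*z^4 - 19*z^3 - 7*z^2 + 61*z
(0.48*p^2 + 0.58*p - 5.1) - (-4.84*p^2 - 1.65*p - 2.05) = 5.32*p^2 + 2.23*p - 3.05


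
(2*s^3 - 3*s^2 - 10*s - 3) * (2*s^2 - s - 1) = 4*s^5 - 8*s^4 - 19*s^3 + 7*s^2 + 13*s + 3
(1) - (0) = 1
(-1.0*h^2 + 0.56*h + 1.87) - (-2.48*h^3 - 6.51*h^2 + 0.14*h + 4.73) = 2.48*h^3 + 5.51*h^2 + 0.42*h - 2.86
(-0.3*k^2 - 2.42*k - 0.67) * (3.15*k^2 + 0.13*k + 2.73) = -0.945*k^4 - 7.662*k^3 - 3.2441*k^2 - 6.6937*k - 1.8291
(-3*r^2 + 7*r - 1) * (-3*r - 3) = 9*r^3 - 12*r^2 - 18*r + 3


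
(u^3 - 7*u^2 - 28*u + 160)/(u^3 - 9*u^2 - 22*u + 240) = (u - 4)/(u - 6)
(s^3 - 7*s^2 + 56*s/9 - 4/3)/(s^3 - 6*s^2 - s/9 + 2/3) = (3*s - 2)/(3*s + 1)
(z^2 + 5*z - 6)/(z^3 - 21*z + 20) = (z + 6)/(z^2 + z - 20)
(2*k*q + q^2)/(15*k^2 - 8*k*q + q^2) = q*(2*k + q)/(15*k^2 - 8*k*q + q^2)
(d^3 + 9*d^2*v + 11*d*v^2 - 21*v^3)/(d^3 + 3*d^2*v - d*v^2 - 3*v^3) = (d + 7*v)/(d + v)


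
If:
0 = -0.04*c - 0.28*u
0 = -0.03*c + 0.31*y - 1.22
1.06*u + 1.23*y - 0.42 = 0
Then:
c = 136.46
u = -19.49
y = 17.14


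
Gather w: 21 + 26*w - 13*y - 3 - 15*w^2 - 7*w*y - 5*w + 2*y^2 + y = -15*w^2 + w*(21 - 7*y) + 2*y^2 - 12*y + 18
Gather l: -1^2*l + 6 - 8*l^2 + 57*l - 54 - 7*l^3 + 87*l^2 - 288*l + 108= -7*l^3 + 79*l^2 - 232*l + 60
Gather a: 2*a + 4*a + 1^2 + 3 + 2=6*a + 6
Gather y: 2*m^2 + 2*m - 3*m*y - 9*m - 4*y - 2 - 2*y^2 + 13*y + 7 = 2*m^2 - 7*m - 2*y^2 + y*(9 - 3*m) + 5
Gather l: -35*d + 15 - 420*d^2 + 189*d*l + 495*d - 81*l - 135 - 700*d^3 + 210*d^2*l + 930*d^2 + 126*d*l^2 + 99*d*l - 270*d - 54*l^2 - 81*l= -700*d^3 + 510*d^2 + 190*d + l^2*(126*d - 54) + l*(210*d^2 + 288*d - 162) - 120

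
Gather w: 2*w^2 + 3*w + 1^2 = 2*w^2 + 3*w + 1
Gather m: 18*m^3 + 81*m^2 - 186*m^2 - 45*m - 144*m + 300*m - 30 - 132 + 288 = 18*m^3 - 105*m^2 + 111*m + 126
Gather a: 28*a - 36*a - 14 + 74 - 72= -8*a - 12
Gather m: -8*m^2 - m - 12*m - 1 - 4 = -8*m^2 - 13*m - 5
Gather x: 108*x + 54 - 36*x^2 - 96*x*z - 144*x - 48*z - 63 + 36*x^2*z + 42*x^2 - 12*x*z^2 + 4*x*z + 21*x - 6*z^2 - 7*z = x^2*(36*z + 6) + x*(-12*z^2 - 92*z - 15) - 6*z^2 - 55*z - 9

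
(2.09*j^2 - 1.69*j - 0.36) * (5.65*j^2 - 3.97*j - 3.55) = 11.8085*j^4 - 17.8458*j^3 - 2.7442*j^2 + 7.4287*j + 1.278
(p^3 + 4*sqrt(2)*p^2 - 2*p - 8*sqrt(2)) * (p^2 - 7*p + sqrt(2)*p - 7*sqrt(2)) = p^5 - 7*p^4 + 5*sqrt(2)*p^4 - 35*sqrt(2)*p^3 + 6*p^3 - 42*p^2 - 10*sqrt(2)*p^2 - 16*p + 70*sqrt(2)*p + 112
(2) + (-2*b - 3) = -2*b - 1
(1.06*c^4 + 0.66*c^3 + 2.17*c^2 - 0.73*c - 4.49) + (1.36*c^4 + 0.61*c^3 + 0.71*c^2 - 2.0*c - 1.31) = 2.42*c^4 + 1.27*c^3 + 2.88*c^2 - 2.73*c - 5.8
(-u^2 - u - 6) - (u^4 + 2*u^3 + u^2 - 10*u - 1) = -u^4 - 2*u^3 - 2*u^2 + 9*u - 5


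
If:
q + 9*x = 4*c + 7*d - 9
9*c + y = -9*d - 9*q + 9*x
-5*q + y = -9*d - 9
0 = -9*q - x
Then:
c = -133*y/675 - 51/25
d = -68*y/675 - 21/25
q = 7*y/375 + 36/125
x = -21*y/125 - 324/125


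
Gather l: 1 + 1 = 2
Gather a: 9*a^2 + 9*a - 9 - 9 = 9*a^2 + 9*a - 18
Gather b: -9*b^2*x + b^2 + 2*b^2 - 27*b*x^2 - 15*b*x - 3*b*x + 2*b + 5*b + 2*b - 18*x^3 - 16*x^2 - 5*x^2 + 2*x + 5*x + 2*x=b^2*(3 - 9*x) + b*(-27*x^2 - 18*x + 9) - 18*x^3 - 21*x^2 + 9*x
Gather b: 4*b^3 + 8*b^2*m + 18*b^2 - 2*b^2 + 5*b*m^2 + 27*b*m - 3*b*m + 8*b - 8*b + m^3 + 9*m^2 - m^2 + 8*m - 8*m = 4*b^3 + b^2*(8*m + 16) + b*(5*m^2 + 24*m) + m^3 + 8*m^2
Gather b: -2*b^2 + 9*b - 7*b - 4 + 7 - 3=-2*b^2 + 2*b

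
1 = 1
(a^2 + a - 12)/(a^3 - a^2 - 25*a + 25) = (a^2 + a - 12)/(a^3 - a^2 - 25*a + 25)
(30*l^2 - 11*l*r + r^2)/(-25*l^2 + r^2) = (-6*l + r)/(5*l + r)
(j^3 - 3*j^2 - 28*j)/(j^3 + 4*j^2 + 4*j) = (j^2 - 3*j - 28)/(j^2 + 4*j + 4)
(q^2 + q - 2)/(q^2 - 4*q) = (q^2 + q - 2)/(q*(q - 4))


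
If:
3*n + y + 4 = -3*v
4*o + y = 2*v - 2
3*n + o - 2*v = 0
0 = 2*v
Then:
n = -2/15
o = 2/5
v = 0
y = -18/5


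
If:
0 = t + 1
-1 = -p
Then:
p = 1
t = -1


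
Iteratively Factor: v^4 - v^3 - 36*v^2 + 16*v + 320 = (v - 5)*(v^3 + 4*v^2 - 16*v - 64) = (v - 5)*(v + 4)*(v^2 - 16) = (v - 5)*(v - 4)*(v + 4)*(v + 4)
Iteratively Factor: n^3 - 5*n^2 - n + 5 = (n - 5)*(n^2 - 1) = (n - 5)*(n + 1)*(n - 1)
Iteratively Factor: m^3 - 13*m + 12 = (m - 3)*(m^2 + 3*m - 4) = (m - 3)*(m - 1)*(m + 4)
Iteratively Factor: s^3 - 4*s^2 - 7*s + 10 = (s + 2)*(s^2 - 6*s + 5) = (s - 5)*(s + 2)*(s - 1)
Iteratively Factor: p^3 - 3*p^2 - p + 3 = (p + 1)*(p^2 - 4*p + 3) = (p - 3)*(p + 1)*(p - 1)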